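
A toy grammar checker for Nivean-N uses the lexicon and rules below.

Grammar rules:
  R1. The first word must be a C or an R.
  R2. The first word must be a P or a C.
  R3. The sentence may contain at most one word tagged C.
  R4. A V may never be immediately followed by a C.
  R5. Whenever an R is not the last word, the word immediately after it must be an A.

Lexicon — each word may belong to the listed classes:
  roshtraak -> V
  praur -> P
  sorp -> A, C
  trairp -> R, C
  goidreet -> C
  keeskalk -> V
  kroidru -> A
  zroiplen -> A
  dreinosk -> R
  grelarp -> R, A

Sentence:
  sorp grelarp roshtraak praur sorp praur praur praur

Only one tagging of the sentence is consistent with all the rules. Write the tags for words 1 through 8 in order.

Candidates per position — 1:sorp {A,C}; 2:grelarp {R,A}; 3:roshtraak {V}; 4:praur {P}; 5:sorp {A,C}; 6:praur {P}; 7:praur {P}; 8:praur {P}.
If word 1 were A, no tagging could satisfy rule 1; so word 1 is C.
If word 2 were R, no tagging could satisfy rule 5; so word 2 is A.
If word 5 were C, no tagging could satisfy rule 3; so word 5 is A.
That leaves exactly one tagging: C A V P A P P P.
Rule-by-rule: rule 1 ok; rule 2 ok; rule 3 ok; rule 4 ok; rule 5 ok.

C A V P A P P P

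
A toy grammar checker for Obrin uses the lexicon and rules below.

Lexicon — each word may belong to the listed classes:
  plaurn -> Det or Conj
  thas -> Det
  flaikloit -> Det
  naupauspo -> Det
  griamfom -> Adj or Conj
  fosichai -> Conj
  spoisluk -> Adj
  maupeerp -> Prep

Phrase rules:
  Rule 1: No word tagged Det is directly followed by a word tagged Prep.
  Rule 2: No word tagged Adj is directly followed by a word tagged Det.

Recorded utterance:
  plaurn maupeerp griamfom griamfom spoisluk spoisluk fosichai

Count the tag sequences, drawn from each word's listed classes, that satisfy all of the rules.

4

Candidates per position — 1:plaurn {Det,Conj}; 2:maupeerp {Prep}; 3:griamfom {Adj,Conj}; 4:griamfom {Adj,Conj}; 5:spoisluk {Adj}; 6:spoisluk {Adj}; 7:fosichai {Conj}.
There are 8 candidate sequences in total.
The sequences that satisfy every rule: Conj Prep Adj Adj Adj Adj Conj; Conj Prep Adj Conj Adj Adj Conj; Conj Prep Conj Adj Adj Adj Conj; Conj Prep Conj Conj Adj Adj Conj.
Count = 4.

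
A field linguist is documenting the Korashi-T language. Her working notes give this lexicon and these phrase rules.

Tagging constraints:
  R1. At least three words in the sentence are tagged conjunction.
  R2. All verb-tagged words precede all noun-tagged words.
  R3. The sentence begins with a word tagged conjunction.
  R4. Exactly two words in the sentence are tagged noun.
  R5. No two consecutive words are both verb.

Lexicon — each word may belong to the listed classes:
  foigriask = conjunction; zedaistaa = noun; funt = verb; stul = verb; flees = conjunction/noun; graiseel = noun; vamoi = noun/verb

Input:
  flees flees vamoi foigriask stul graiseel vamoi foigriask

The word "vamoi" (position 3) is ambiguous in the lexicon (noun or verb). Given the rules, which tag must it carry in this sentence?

Candidates per position — 1:flees {conjunction,noun}; 2:flees {conjunction,noun}; 3:vamoi {noun,verb}; 4:foigriask {conjunction}; 5:stul {verb}; 6:graiseel {noun}; 7:vamoi {noun,verb}; 8:foigriask {conjunction}.
Word 1 cannot be noun — rule 2 would then fail for every completion. It is conjunction.
Word 2 cannot be noun — rule 2 would then fail for every completion. It is conjunction.
Word 3 cannot be noun — rule 2 would then fail for every completion. It is verb.
Word 7 cannot be verb — rule 2 would then fail for every completion. It is noun.
So the tagging must be: conjunction conjunction verb conjunction verb noun noun conjunction.
Checking: rule 1 ✓; rule 2 ✓; rule 3 ✓; rule 4 ✓; rule 5 ✓.

verb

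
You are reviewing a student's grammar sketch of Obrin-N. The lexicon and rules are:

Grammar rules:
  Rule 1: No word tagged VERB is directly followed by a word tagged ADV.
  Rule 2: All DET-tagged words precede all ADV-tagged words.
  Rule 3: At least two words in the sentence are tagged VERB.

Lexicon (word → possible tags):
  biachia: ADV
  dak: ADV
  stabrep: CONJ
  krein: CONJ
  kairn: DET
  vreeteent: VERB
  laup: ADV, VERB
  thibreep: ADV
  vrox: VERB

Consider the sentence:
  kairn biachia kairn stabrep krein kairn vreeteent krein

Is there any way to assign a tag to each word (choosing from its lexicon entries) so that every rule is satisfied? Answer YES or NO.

Candidates per position — 1:kairn {DET}; 2:biachia {ADV}; 3:kairn {DET}; 4:stabrep {CONJ}; 5:krein {CONJ}; 6:kairn {DET}; 7:vreeteent {VERB}; 8:krein {CONJ}.
Rule 2 cannot be satisfied by any choice of tags from the lexicon.
So there is no consistent tagging.

NO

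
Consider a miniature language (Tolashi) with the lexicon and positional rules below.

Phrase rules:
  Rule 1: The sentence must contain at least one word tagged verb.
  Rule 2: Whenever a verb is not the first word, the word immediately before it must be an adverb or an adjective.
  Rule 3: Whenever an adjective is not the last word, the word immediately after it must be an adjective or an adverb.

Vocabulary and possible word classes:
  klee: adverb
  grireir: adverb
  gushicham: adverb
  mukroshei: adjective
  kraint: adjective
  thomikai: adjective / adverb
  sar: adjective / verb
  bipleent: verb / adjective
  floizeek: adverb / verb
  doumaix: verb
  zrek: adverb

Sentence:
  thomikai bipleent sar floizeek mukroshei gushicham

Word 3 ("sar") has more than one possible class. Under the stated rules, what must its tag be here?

adjective

Candidates per position — 1:thomikai {adjective,adverb}; 2:bipleent {verb,adjective}; 3:sar {adjective,verb}; 4:floizeek {adverb,verb}; 5:mukroshei {adjective}; 6:gushicham {adverb}.
Position 3: the remaining choice is settled jointly with positions 1, 2, 4 — only adjective at position 3 is part of a tagging that satisfies every rule.
So the tagging must be: adverb verb adjective adverb adjective adverb.
Verifying each rule — rule 1 holds; rule 2 holds; rule 3 holds.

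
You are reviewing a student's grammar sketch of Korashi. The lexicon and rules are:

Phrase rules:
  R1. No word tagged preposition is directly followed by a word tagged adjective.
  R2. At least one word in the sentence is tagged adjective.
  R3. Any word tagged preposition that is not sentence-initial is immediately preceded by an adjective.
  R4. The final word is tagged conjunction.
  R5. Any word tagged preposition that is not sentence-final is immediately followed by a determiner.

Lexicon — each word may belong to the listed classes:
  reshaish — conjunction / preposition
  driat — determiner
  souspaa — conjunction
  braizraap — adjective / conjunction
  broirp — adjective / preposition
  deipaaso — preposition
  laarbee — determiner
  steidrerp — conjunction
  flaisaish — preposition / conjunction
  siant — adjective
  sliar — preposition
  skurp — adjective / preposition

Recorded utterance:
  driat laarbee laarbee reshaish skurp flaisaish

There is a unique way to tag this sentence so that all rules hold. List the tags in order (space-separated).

determiner determiner determiner conjunction adjective conjunction

Candidates per position — 1:driat {determiner}; 2:laarbee {determiner}; 3:laarbee {determiner}; 4:reshaish {conjunction,preposition}; 5:skurp {adjective,preposition}; 6:flaisaish {preposition,conjunction}.
If word 4 were preposition, no tagging could satisfy rule 3; so word 4 is conjunction.
If word 5 were preposition, no tagging could satisfy rule 2; so word 5 is adjective.
If word 6 were preposition, no tagging could satisfy rule 4; so word 6 is conjunction.
The unique satisfying tagging is: determiner determiner determiner conjunction adjective conjunction.
Checking: rule 1 ok; rule 2 ok; rule 3 ok; rule 4 ok; rule 5 ok.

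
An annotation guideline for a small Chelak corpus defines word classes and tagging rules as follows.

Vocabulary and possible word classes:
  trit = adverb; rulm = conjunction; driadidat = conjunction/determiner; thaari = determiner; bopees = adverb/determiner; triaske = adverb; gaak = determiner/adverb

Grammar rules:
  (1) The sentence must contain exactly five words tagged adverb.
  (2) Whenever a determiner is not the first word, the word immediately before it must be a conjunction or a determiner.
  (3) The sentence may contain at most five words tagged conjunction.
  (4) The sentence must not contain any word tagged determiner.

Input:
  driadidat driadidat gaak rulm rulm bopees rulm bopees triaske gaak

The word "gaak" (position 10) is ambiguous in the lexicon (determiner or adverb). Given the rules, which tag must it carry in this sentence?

adverb

Candidates per position — 1:driadidat {conjunction,determiner}; 2:driadidat {conjunction,determiner}; 3:gaak {determiner,adverb}; 4:rulm {conjunction}; 5:rulm {conjunction}; 6:bopees {adverb,determiner}; 7:rulm {conjunction}; 8:bopees {adverb,determiner}; 9:triaske {adverb}; 10:gaak {determiner,adverb}.
Word 1 cannot be determiner — rule 4 would then fail for every completion. It is conjunction.
Word 2 cannot be determiner — rule 4 would then fail for every completion. It is conjunction.
Word 3 cannot be determiner — rule 1 would then fail for every completion. It is adverb.
Word 6 cannot be determiner — rule 1 would then fail for every completion. It is adverb.
Word 8 cannot be determiner — rule 1 would then fail for every completion. It is adverb.
Word 10 cannot be determiner — rule 1 would then fail for every completion. It is adverb.
The unique satisfying tagging is: conjunction conjunction adverb conjunction conjunction adverb conjunction adverb adverb adverb.
Verifying each rule — rule 1 satisfied; rule 2 satisfied; rule 3 satisfied; rule 4 satisfied.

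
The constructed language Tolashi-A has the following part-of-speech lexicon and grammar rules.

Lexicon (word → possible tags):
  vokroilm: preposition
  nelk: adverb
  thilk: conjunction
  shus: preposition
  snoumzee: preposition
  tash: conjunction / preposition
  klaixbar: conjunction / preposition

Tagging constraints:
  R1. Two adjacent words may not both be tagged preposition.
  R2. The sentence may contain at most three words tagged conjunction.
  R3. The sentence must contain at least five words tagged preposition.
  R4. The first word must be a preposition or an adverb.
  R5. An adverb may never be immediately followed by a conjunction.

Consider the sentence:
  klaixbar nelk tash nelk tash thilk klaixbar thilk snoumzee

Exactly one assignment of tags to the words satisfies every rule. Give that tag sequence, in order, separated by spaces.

Candidates per position — 1:klaixbar {conjunction,preposition}; 2:nelk {adverb}; 3:tash {conjunction,preposition}; 4:nelk {adverb}; 5:tash {conjunction,preposition}; 6:thilk {conjunction}; 7:klaixbar {conjunction,preposition}; 8:thilk {conjunction}; 9:snoumzee {preposition}.
At position 1, choosing conjunction makes rule 3 impossible to satisfy; hence preposition.
At position 3, choosing conjunction makes rule 3 impossible to satisfy; hence preposition.
At position 5, choosing conjunction makes rule 3 impossible to satisfy; hence preposition.
At position 7, choosing conjunction makes rule 3 impossible to satisfy; hence preposition.
So the tagging must be: preposition adverb preposition adverb preposition conjunction preposition conjunction preposition.
Rule-by-rule: rule 1 satisfied; rule 2 satisfied; rule 3 satisfied; rule 4 satisfied; rule 5 satisfied.

preposition adverb preposition adverb preposition conjunction preposition conjunction preposition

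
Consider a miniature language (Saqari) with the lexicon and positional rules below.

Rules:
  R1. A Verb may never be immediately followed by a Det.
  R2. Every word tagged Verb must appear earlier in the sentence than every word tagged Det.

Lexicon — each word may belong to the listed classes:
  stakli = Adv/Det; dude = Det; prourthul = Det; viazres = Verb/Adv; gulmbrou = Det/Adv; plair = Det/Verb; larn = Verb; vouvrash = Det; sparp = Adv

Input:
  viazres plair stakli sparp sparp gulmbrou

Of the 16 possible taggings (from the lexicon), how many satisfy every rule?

Candidates per position — 1:viazres {Verb,Adv}; 2:plair {Det,Verb}; 3:stakli {Adv,Det}; 4:sparp {Adv}; 5:sparp {Adv}; 6:gulmbrou {Det,Adv}.
There are 16 candidate sequences in total.
Checking each against the rules leaves 8 sequences.
Count = 8.

8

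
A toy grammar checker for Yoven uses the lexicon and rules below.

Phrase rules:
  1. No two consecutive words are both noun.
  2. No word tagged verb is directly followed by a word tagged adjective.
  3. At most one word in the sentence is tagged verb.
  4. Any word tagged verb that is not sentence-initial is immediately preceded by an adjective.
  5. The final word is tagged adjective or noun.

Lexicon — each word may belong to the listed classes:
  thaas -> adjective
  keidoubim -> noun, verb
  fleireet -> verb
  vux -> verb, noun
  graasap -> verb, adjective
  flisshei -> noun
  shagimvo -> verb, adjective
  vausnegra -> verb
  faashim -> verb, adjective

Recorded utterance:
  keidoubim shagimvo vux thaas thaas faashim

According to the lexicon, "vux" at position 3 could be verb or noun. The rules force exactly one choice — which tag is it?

noun

Candidates per position — 1:keidoubim {noun,verb}; 2:shagimvo {verb,adjective}; 3:vux {verb,noun}; 4:thaas {adjective}; 5:thaas {adjective}; 6:faashim {verb,adjective}.
Word 2 cannot be verb — rule 4 would then fail for every completion. It is adjective.
Word 3 cannot be verb — rule 2 would then fail for every completion. It is noun.
Word 6 cannot be verb — rule 5 would then fail for every completion. It is adjective.
Word 1 cannot be verb — rule 2 would then fail for every completion. It is noun.
So the tagging must be: noun adjective noun adjective adjective adjective.
Rule-by-rule: rule 1 ok; rule 2 ok; rule 3 ok; rule 4 ok; rule 5 ok.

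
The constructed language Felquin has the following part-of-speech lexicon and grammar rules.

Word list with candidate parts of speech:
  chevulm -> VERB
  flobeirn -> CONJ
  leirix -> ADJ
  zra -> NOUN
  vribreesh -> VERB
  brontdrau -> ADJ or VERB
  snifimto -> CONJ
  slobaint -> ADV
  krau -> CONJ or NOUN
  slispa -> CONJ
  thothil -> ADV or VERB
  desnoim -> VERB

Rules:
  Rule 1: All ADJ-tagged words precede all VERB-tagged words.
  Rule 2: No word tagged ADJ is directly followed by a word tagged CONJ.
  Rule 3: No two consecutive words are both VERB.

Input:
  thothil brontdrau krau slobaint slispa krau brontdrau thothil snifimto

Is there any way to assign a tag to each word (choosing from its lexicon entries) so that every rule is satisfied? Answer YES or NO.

Candidates per position — 1:thothil {ADV,VERB}; 2:brontdrau {ADJ,VERB}; 3:krau {CONJ,NOUN}; 4:slobaint {ADV}; 5:slispa {CONJ}; 6:krau {CONJ,NOUN}; 7:brontdrau {ADJ,VERB}; 8:thothil {ADV,VERB}; 9:snifimto {CONJ}.
One satisfying assignment: ADV VERB NOUN ADV CONJ NOUN VERB ADV CONJ.
Rule-by-rule: rule 1 ok; rule 2 ok; rule 3 ok.

YES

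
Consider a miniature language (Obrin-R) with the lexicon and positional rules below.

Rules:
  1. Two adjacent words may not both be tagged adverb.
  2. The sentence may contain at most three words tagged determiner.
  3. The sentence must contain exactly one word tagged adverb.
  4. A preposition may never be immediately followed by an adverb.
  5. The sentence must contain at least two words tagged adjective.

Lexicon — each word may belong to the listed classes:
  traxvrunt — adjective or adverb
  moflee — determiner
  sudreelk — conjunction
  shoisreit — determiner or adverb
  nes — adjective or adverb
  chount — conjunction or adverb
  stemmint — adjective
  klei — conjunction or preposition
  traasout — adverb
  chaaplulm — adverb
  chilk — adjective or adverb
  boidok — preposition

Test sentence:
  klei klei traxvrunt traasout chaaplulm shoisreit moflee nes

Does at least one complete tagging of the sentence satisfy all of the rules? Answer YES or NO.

NO

Candidates per position — 1:klei {conjunction,preposition}; 2:klei {conjunction,preposition}; 3:traxvrunt {adjective,adverb}; 4:traasout {adverb}; 5:chaaplulm {adverb}; 6:shoisreit {determiner,adverb}; 7:moflee {determiner}; 8:nes {adjective,adverb}.
Rule 1 cannot be satisfied by any choice of tags from the lexicon.
So there is no consistent tagging.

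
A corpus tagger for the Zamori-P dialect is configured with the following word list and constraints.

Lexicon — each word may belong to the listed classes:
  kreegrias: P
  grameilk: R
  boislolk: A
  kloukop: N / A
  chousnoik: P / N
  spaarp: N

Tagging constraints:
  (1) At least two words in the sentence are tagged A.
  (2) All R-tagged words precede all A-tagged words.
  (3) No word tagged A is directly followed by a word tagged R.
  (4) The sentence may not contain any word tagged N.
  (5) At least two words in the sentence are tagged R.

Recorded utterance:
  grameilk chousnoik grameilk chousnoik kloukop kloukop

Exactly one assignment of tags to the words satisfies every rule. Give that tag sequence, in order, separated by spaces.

R P R P A A

Candidates per position — 1:grameilk {R}; 2:chousnoik {P,N}; 3:grameilk {R}; 4:chousnoik {P,N}; 5:kloukop {N,A}; 6:kloukop {N,A}.
Position 2: N is ruled out by rule 4; that leaves P.
Position 4: N is ruled out by rule 4; that leaves P.
Position 5: N is ruled out by rule 1; that leaves A.
Position 6: N is ruled out by rule 1; that leaves A.
So the tagging must be: R P R P A A.
Verifying each rule — rule 1 ok; rule 2 ok; rule 3 ok; rule 4 ok; rule 5 ok.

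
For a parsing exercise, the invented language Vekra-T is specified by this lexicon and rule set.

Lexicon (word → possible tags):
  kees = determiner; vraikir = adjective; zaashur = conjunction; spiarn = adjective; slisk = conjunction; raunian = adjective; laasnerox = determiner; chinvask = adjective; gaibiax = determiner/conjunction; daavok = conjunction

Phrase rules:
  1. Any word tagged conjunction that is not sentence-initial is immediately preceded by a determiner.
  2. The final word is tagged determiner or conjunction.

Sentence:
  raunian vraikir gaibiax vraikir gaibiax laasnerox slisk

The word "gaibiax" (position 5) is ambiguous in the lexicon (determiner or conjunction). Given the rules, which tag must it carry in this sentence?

Candidates per position — 1:raunian {adjective}; 2:vraikir {adjective}; 3:gaibiax {determiner,conjunction}; 4:vraikir {adjective}; 5:gaibiax {determiner,conjunction}; 6:laasnerox {determiner}; 7:slisk {conjunction}.
If word 3 were conjunction, no tagging could satisfy rule 1; so word 3 is determiner.
If word 5 were conjunction, no tagging could satisfy rule 1; so word 5 is determiner.
That leaves exactly one tagging: adjective adjective determiner adjective determiner determiner conjunction.
Rule-by-rule: rule 1 satisfied; rule 2 satisfied.

determiner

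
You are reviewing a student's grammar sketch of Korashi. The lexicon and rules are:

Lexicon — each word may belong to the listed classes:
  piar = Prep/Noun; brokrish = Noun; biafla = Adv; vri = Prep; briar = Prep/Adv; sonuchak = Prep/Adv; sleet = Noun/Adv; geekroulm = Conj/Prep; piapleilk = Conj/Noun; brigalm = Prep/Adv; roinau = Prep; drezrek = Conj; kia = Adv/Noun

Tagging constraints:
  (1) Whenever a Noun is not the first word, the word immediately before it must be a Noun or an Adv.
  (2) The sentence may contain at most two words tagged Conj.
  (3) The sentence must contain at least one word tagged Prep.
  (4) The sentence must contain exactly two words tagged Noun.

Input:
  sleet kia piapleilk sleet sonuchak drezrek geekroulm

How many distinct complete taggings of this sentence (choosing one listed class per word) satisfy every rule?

Candidates per position — 1:sleet {Noun,Adv}; 2:kia {Adv,Noun}; 3:piapleilk {Conj,Noun}; 4:sleet {Noun,Adv}; 5:sonuchak {Prep,Adv}; 6:drezrek {Conj}; 7:geekroulm {Conj,Prep}.
There are 64 candidate sequences in total.
Checking each against the rules leaves 11 sequences.
Count = 11.

11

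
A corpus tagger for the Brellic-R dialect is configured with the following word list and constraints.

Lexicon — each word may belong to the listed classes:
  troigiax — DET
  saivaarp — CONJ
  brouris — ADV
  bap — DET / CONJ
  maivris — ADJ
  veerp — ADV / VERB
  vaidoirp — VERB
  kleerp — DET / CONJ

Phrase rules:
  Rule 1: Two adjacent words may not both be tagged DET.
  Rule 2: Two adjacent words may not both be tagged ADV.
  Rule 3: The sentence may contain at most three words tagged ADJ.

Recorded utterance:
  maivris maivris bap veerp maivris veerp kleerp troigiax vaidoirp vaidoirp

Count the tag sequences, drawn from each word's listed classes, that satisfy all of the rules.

8

Candidates per position — 1:maivris {ADJ}; 2:maivris {ADJ}; 3:bap {DET,CONJ}; 4:veerp {ADV,VERB}; 5:maivris {ADJ}; 6:veerp {ADV,VERB}; 7:kleerp {DET,CONJ}; 8:troigiax {DET}; 9:vaidoirp {VERB}; 10:vaidoirp {VERB}.
There are 16 candidate sequences in total.
Checking each against the rules leaves 8 sequences.
Count = 8.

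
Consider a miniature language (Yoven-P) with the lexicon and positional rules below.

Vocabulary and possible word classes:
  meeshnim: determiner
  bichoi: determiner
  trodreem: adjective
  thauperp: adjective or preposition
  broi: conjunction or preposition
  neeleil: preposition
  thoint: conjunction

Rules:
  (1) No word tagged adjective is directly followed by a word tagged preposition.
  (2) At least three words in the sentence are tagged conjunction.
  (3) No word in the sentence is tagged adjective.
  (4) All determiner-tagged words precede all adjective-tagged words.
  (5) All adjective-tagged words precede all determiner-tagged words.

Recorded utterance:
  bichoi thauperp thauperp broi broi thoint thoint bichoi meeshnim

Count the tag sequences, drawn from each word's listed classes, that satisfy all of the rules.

3

Candidates per position — 1:bichoi {determiner}; 2:thauperp {adjective,preposition}; 3:thauperp {adjective,preposition}; 4:broi {conjunction,preposition}; 5:broi {conjunction,preposition}; 6:thoint {conjunction}; 7:thoint {conjunction}; 8:bichoi {determiner}; 9:meeshnim {determiner}.
There are 16 candidate sequences in total.
The sequences that satisfy every rule: determiner preposition preposition conjunction conjunction conjunction conjunction determiner determiner; determiner preposition preposition conjunction preposition conjunction conjunction determiner determiner; determiner preposition preposition preposition conjunction conjunction conjunction determiner determiner.
Count = 3.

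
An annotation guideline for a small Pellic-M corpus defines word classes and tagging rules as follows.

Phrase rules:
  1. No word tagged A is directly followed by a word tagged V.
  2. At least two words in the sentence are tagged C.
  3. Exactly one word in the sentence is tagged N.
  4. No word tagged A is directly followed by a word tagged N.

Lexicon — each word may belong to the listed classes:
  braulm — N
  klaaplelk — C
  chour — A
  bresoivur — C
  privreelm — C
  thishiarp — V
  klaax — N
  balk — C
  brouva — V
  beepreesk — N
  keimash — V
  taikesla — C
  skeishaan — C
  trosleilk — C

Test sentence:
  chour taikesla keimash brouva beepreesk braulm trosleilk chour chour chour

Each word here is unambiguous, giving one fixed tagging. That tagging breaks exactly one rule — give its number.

Fixed tagging: A C V V N N C A A A.
Applying the rules: R1 holds, R2 holds, R3 violated, R4 holds.
Only rule 3 fails.

3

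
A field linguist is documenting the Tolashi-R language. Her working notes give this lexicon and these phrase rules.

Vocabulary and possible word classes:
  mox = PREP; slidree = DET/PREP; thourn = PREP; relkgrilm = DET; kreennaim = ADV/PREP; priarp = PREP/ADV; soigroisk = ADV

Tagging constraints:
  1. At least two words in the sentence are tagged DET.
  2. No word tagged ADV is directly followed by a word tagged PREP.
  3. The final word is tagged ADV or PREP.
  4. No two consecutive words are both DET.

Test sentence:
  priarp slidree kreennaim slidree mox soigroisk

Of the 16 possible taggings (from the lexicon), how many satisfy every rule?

4

Candidates per position — 1:priarp {PREP,ADV}; 2:slidree {DET,PREP}; 3:kreennaim {ADV,PREP}; 4:slidree {DET,PREP}; 5:mox {PREP}; 6:soigroisk {ADV}.
There are 16 candidate sequences in total.
The sequences that satisfy every rule: PREP DET ADV DET PREP ADV; PREP DET PREP DET PREP ADV; ADV DET ADV DET PREP ADV; ADV DET PREP DET PREP ADV.
Count = 4.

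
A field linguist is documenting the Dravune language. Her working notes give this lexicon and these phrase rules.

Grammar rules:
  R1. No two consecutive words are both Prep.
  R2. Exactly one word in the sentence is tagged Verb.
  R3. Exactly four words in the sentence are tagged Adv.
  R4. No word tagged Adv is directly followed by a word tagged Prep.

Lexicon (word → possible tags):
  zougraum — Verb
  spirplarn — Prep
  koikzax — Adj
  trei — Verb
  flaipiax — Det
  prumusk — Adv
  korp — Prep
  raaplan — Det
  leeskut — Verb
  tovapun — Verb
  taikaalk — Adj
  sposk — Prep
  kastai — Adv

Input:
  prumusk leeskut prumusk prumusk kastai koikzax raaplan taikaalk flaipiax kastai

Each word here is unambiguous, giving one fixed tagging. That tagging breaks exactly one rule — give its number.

Fixed tagging: Adv Verb Adv Adv Adv Adj Det Adj Det Adv.
Checking each rule: R1 holds, R2 holds, R3 violated, R4 holds.
Only rule 3 fails.

3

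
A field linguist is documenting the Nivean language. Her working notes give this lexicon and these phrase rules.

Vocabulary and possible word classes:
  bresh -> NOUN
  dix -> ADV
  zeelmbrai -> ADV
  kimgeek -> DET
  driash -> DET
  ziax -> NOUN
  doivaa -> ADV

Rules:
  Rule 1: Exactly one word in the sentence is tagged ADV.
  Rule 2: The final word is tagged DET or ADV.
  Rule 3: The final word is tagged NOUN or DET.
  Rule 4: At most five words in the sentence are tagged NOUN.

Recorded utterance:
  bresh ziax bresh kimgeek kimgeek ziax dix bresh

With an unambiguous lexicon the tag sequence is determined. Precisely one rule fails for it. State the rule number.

Fixed tagging: NOUN NOUN NOUN DET DET NOUN ADV NOUN.
Rule check: R1 ✓, R2 ✗, R3 ✓, R4 ✓.
Only rule 2 fails.

2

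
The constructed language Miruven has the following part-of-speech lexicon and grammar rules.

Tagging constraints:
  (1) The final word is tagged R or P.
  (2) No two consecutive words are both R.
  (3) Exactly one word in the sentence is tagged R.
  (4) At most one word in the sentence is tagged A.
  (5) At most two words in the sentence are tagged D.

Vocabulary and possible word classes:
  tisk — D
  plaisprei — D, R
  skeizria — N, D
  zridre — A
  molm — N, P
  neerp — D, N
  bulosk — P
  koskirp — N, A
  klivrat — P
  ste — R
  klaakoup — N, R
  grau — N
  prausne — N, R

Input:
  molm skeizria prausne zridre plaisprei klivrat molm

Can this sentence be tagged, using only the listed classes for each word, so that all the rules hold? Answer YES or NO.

Candidates per position — 1:molm {N,P}; 2:skeizria {N,D}; 3:prausne {N,R}; 4:zridre {A}; 5:plaisprei {D,R}; 6:klivrat {P}; 7:molm {N,P}.
One satisfying assignment: N N R A D P P.
Verifying each rule — rule 1 ✓; rule 2 ✓; rule 3 ✓; rule 4 ✓; rule 5 ✓.

YES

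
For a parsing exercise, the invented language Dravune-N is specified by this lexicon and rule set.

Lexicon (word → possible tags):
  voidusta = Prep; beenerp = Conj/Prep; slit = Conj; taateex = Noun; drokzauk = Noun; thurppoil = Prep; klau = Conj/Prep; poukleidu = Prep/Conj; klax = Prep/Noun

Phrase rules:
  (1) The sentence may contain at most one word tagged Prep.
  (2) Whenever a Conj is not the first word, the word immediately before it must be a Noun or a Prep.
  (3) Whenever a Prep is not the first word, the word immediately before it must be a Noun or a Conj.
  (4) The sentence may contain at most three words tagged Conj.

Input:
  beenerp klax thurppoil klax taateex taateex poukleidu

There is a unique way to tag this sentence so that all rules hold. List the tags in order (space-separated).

Candidates per position — 1:beenerp {Conj,Prep}; 2:klax {Prep,Noun}; 3:thurppoil {Prep}; 4:klax {Prep,Noun}; 5:taateex {Noun}; 6:taateex {Noun}; 7:poukleidu {Prep,Conj}.
Position 1: Prep is ruled out by rule 1; that leaves Conj.
Position 2: Prep is ruled out by rule 1; that leaves Noun.
Position 4: Prep is ruled out by rule 1; that leaves Noun.
Position 7: Prep is ruled out by rule 1; that leaves Conj.
So the tagging must be: Conj Noun Prep Noun Noun Noun Conj.
Rule-by-rule: rule 1 ok; rule 2 ok; rule 3 ok; rule 4 ok.

Conj Noun Prep Noun Noun Noun Conj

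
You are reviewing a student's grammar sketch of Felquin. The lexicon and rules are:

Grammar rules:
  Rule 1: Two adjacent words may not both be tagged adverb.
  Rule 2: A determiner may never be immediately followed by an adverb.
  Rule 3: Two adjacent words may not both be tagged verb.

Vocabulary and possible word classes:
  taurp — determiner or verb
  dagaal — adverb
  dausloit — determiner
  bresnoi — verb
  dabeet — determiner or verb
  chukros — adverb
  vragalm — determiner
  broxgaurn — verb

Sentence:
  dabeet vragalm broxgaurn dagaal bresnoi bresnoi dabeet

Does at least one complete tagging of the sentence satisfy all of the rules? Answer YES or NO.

Candidates per position — 1:dabeet {determiner,verb}; 2:vragalm {determiner}; 3:broxgaurn {verb}; 4:dagaal {adverb}; 5:bresnoi {verb}; 6:bresnoi {verb}; 7:dabeet {determiner,verb}.
Rule 3 cannot be satisfied by any choice of tags from the lexicon.
So there is no consistent tagging.

NO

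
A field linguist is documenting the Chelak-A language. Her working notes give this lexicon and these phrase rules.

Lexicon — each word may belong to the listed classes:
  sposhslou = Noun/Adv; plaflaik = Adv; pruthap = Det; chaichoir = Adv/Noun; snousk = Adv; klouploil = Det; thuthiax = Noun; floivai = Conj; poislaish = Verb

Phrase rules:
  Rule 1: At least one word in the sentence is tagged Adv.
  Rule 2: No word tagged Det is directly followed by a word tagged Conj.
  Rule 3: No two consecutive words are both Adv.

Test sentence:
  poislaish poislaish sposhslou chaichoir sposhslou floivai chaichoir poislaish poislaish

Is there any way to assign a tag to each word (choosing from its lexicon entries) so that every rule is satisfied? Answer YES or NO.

YES

Candidates per position — 1:poislaish {Verb}; 2:poislaish {Verb}; 3:sposhslou {Noun,Adv}; 4:chaichoir {Adv,Noun}; 5:sposhslou {Noun,Adv}; 6:floivai {Conj}; 7:chaichoir {Adv,Noun}; 8:poislaish {Verb}; 9:poislaish {Verb}.
One satisfying assignment: Verb Verb Adv Noun Adv Conj Adv Verb Verb.
Rule-by-rule: rule 1 ✓; rule 2 ✓; rule 3 ✓.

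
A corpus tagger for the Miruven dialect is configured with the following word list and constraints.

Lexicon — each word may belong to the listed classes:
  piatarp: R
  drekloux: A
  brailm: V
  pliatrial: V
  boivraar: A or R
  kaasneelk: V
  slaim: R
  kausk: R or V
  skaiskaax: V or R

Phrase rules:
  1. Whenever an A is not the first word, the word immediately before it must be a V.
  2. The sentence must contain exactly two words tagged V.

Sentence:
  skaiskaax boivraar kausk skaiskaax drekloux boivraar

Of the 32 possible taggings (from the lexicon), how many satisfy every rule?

3

Candidates per position — 1:skaiskaax {V,R}; 2:boivraar {A,R}; 3:kausk {R,V}; 4:skaiskaax {V,R}; 5:drekloux {A}; 6:boivraar {A,R}.
There are 32 candidate sequences in total.
The sequences that satisfy every rule: V A R V A R; V R R V A R; R R V V A R.
Count = 3.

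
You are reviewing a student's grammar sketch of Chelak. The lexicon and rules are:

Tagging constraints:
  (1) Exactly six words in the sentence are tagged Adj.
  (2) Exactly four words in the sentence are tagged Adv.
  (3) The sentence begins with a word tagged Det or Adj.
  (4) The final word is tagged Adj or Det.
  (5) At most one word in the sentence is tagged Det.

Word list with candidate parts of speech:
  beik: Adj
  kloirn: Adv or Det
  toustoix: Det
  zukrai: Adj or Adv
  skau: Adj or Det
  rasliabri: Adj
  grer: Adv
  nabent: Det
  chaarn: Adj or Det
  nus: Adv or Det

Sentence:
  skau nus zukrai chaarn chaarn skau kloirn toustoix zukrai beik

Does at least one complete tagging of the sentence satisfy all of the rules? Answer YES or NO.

NO

Candidates per position — 1:skau {Adj,Det}; 2:nus {Adv,Det}; 3:zukrai {Adj,Adv}; 4:chaarn {Adj,Det}; 5:chaarn {Adj,Det}; 6:skau {Adj,Det}; 7:kloirn {Adv,Det}; 8:toustoix {Det}; 9:zukrai {Adj,Adv}; 10:beik {Adj}.
Every candidate sequence violates at least one rule; no consistent tagging exists.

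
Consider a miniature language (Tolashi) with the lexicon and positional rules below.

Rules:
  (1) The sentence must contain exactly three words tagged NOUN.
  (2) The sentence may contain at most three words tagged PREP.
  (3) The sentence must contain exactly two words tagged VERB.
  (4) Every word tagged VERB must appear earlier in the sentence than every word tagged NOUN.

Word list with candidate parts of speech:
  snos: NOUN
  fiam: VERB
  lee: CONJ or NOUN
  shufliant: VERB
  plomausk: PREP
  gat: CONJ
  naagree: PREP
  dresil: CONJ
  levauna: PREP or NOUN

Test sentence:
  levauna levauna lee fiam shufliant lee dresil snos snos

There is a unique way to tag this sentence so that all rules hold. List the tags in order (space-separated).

Candidates per position — 1:levauna {PREP,NOUN}; 2:levauna {PREP,NOUN}; 3:lee {CONJ,NOUN}; 4:fiam {VERB}; 5:shufliant {VERB}; 6:lee {CONJ,NOUN}; 7:dresil {CONJ}; 8:snos {NOUN}; 9:snos {NOUN}.
Position 1: tagging it NOUN would leave rule 4 unsatisfiable, so it must be PREP.
Position 2: tagging it NOUN would leave rule 4 unsatisfiable, so it must be PREP.
Position 3: tagging it NOUN would leave rule 4 unsatisfiable, so it must be CONJ.
Position 6: tagging it CONJ would leave rule 1 unsatisfiable, so it must be NOUN.
That leaves exactly one tagging: PREP PREP CONJ VERB VERB NOUN CONJ NOUN NOUN.
Rule-by-rule: rule 1 holds; rule 2 holds; rule 3 holds; rule 4 holds.

PREP PREP CONJ VERB VERB NOUN CONJ NOUN NOUN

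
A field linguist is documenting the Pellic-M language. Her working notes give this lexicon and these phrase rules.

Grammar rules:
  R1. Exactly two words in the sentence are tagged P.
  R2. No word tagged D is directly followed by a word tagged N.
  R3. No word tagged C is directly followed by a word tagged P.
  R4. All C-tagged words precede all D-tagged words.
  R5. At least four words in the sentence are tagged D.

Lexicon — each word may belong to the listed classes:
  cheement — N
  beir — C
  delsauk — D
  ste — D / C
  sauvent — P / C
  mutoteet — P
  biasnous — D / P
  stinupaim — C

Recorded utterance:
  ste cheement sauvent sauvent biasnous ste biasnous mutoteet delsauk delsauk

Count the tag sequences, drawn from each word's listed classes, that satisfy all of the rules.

2

Candidates per position — 1:ste {D,C}; 2:cheement {N}; 3:sauvent {P,C}; 4:sauvent {P,C}; 5:biasnous {D,P}; 6:ste {D,C}; 7:biasnous {D,P}; 8:mutoteet {P}; 9:delsauk {D}; 10:delsauk {D}.
There are 64 candidate sequences in total.
The sequences that satisfy every rule: C N P C D D D P D D; C N C C D D P P D D.
Count = 2.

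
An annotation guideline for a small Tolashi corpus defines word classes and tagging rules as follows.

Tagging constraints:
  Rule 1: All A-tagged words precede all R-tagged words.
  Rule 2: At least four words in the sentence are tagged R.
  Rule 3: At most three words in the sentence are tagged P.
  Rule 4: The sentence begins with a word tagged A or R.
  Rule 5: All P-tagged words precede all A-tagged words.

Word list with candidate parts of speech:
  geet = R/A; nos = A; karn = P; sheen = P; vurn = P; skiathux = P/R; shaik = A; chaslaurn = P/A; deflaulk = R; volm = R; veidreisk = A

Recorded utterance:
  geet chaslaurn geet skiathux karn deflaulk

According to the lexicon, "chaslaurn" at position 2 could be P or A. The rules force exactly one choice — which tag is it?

P

Candidates per position — 1:geet {R,A}; 2:chaslaurn {P,A}; 3:geet {R,A}; 4:skiathux {P,R}; 5:karn {P}; 6:deflaulk {R}.
If word 1 were A, no tagging could satisfy rule 2; so word 1 is R.
If word 2 were A, no tagging could satisfy rule 1; so word 2 is P.
If word 3 were A, no tagging could satisfy rule 1; so word 3 is R.
If word 4 were P, no tagging could satisfy rule 2; so word 4 is R.
The unique satisfying tagging is: R P R R P R.
Check: rule 1 holds; rule 2 holds; rule 3 holds; rule 4 holds; rule 5 holds.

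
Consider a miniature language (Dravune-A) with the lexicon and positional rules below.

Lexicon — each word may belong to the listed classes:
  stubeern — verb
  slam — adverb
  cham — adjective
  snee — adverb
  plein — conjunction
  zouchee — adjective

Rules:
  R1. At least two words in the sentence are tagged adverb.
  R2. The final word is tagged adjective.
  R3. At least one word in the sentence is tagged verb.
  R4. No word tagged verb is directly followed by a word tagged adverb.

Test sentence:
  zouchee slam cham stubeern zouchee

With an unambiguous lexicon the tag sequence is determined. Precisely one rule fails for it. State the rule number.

1

Fixed tagging: adjective adverb adjective verb adjective.
Applying the rules: R1 violated, R2 holds, R3 holds, R4 holds.
Only rule 1 fails.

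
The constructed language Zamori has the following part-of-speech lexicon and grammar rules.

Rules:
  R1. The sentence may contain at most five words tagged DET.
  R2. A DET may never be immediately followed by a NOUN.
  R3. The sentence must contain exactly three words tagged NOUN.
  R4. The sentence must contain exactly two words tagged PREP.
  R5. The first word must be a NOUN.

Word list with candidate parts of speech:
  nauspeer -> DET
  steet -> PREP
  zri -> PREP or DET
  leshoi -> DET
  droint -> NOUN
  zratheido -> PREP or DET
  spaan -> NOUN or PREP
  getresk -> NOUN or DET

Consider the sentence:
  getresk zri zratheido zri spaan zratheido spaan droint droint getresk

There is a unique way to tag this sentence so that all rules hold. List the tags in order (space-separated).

NOUN DET DET DET PREP DET PREP NOUN NOUN DET

Candidates per position — 1:getresk {NOUN,DET}; 2:zri {PREP,DET}; 3:zratheido {PREP,DET}; 4:zri {PREP,DET}; 5:spaan {NOUN,PREP}; 6:zratheido {PREP,DET}; 7:spaan {NOUN,PREP}; 8:droint {NOUN}; 9:droint {NOUN}; 10:getresk {NOUN,DET}.
Position 1: tagging it DET would leave rule 5 unsatisfiable, so it must be NOUN.
Position 5: tagging it NOUN would leave rule 3 unsatisfiable, so it must be PREP.
Position 7: tagging it NOUN would leave rule 3 unsatisfiable, so it must be PREP.
Position 10: tagging it NOUN would leave rule 3 unsatisfiable, so it must be DET.
Position 2: tagging it PREP would leave rule 4 unsatisfiable, so it must be DET.
Position 3: tagging it PREP would leave rule 4 unsatisfiable, so it must be DET.
Position 4: tagging it PREP would leave rule 4 unsatisfiable, so it must be DET.
Position 6: tagging it PREP would leave rule 4 unsatisfiable, so it must be DET.
The only consistent sequence is: NOUN DET DET DET PREP DET PREP NOUN NOUN DET.
Verifying each rule — rule 1 holds; rule 2 holds; rule 3 holds; rule 4 holds; rule 5 holds.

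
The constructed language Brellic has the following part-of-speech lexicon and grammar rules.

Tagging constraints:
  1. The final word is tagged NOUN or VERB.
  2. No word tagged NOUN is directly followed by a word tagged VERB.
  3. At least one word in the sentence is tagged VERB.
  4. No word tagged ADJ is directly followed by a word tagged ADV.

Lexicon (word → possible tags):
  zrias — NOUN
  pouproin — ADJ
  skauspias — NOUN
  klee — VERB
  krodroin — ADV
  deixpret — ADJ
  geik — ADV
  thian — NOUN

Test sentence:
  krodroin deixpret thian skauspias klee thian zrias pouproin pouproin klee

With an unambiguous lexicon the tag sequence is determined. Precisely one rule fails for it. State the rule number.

2

Fixed tagging: ADV ADJ NOUN NOUN VERB NOUN NOUN ADJ ADJ VERB.
Rule check: R1 holds, R2 violated, R3 holds, R4 holds.
Only rule 2 fails.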